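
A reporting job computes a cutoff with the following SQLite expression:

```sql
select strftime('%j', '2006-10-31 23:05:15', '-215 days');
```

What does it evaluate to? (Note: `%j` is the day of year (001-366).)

First apply '-215 days': 2006-10-31 23:05:15 → 2006-03-30 23:05:15.
Day-of-year for 2006-03-30: days since 2006-01-01 inclusive = 89, zero-padded to 089.

089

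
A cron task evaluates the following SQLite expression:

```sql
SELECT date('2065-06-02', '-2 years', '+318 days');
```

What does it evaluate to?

Adding -2 years to 2065-06-02 gives 2063-06-02.
Applying '+318 days' to 2063-06-02: counting 318 days forward gives 2064-04-15.

2064-04-15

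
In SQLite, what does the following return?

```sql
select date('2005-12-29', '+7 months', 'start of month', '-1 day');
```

Adding +7 months to 2005-12-29 gives 2006-07-29.
`start of month` rewinds 2006-07-29 to 2006-07-01.
Going back 1 day from 2006-07-01 reaches 2006-06-30 (last day of June, 30 days).

2006-06-30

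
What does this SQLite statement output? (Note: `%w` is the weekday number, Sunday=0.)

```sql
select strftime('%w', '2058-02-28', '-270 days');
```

0

First apply '-270 days': 2058-02-28 → 2057-06-03.
2057-06-03 is a Sunday; with Sunday=0 that is 0.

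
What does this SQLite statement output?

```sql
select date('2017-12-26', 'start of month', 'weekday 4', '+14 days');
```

`start of month` rewinds 2017-12-26 to 2017-12-01.
`weekday 4` advances to the next Thursday; 2017-12-01 is a Friday, so it moves forward to 2017-12-07.
Advancing 14 more days within December lands on 2017-12-21.

2017-12-21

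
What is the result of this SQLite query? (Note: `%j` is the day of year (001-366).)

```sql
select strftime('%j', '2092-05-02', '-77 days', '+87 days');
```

133

First apply '-77 days', '+87 days': 2092-05-02 → 2092-05-12.
Day-of-year for 2092-05-12: days since 2092-01-01 inclusive = 133, zero-padded to 133.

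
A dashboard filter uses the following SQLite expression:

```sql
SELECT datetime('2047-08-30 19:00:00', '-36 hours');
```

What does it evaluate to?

-36 hours from 2047-08-30 19:00:00 is 2047-08-29 07:00:00 (crosses midnight).

2047-08-29 07:00:00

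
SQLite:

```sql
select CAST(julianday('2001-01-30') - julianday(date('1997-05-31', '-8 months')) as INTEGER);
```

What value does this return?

1582

Adding -8 months to 1997-05-31 targets 1996-09-31. September 1996 has only 30 days, so SQLite normalizes the 1-day overflow forward to 1996-10-01.
30 days remain in October 1996 after the 1st (31 − 1).
Full months from November 1996 through December 2000 contribute their day counts.
Then 30 days into January 2001.
Total: 30 + 30 + 31 + 31 + 28 + 31 + 30 + 31 + 30 + 31 + 31 + 30 + 31 + 30 + 31 + 31 + 28 + 31 + 30 + 31 + 30 + 31 + 31 + 30 + 31 + 30 + 31 + 31 + 28 + 31 + 30 + 31 + 30 + 31 + 31 + 30 + 31 + 30 + 31 + 31 + 29 + 31 + 30 + 31 + 30 + 31 + 31 + 30 + 31 + 30 + 31 + 30 = 1582.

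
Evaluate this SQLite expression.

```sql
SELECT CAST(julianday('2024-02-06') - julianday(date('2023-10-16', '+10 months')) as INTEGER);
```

Adding +10 months to 2023-10-16 gives 2024-08-16.
23 days remain in February 2024 after the 6th (29 − 6).
March 2024: 31 days.
April 2024: 30 days.
May 2024: 31 days.
June 2024: 30 days.
July 2024: 31 days.
Then 16 days into August 2024.
Total: 23 + 31 + 30 + 31 + 30 + 31 + 16 = 192.
The subtraction is earlier − later, so the result is −192 → -192.

-192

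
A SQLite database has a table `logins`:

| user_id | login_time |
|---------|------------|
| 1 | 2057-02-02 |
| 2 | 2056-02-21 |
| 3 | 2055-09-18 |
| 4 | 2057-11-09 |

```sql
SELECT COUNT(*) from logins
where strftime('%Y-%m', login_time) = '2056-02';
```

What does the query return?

1

Rows with year-month 2056-02: 2056-02-21 → 1.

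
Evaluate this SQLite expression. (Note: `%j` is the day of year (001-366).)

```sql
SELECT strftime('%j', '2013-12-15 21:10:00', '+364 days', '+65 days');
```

First apply '+364 days', '+65 days': 2013-12-15 21:10:00 → 2015-02-17 21:10:00.
Day-of-year for 2015-02-17: days since 2015-01-01 inclusive = 48, zero-padded to 048.

048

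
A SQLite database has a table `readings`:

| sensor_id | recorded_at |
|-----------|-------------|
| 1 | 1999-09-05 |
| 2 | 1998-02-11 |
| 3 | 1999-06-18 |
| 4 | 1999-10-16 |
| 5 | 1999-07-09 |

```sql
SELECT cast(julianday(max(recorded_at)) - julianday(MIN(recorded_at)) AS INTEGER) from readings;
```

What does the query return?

MIN = 1998-02-11, MAX = 1999-10-16.
17 days remain in February 1998 after the 11th (28 − 11).
Full months from March 1998 through September 1999 contribute their day counts.
Then 16 days into October 1999.
Total: 17 + 31 + 30 + 31 + 30 + 31 + 31 + 30 + 31 + 30 + 31 + 31 + 28 + 31 + 30 + 31 + 30 + 31 + 31 + 30 + 16 = 612.

612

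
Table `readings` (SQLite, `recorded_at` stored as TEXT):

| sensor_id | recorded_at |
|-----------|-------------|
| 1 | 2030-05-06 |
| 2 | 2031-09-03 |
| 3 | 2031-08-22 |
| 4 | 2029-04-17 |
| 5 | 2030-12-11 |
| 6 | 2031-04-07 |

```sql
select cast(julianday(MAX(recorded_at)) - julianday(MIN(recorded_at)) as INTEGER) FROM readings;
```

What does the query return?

MIN = 2029-04-17, MAX = 2031-09-03.
13 days remain in April 2029 after the 17th (30 − 17).
Full months from May 2029 through August 2031 contribute their day counts.
Then 3 days into September 2031.
Total: 13 + 31 + 30 + 31 + 31 + 30 + 31 + 30 + 31 + 31 + 28 + 31 + 30 + 31 + 30 + 31 + 31 + 30 + 31 + 30 + 31 + 31 + 28 + 31 + 30 + 31 + 30 + 31 + 31 + 3 = 869.

869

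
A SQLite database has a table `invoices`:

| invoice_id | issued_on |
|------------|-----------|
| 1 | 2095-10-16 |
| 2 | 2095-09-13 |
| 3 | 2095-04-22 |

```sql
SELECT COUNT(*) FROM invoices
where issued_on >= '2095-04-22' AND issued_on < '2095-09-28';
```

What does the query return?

2

Rows in [2095-04-22, 2095-09-28): 2095-09-13, 2095-04-22 → 2 rows.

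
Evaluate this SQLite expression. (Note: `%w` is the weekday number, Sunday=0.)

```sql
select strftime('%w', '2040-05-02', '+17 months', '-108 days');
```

0

First apply '+17 months', '-108 days': 2040-05-02 → 2041-06-16.
2041-06-16 is a Sunday; with Sunday=0 that is 0.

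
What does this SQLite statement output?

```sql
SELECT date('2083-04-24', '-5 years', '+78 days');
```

Adding -5 years to 2083-04-24 gives 2078-04-24.
Applying '+78 days' to 2078-04-24: counting 78 days forward gives 2078-07-11.

2078-07-11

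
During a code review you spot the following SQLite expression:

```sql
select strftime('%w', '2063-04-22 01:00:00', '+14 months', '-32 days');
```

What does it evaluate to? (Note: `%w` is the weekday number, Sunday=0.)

3

First apply '+14 months', '-32 days': 2063-04-22 01:00:00 → 2064-05-21 01:00:00.
2064-05-21 is a Wednesday; with Sunday=0 that is 3.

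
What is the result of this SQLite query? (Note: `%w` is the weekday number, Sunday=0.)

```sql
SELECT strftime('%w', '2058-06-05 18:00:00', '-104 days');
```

4

First apply '-104 days': 2058-06-05 18:00:00 → 2058-02-21 18:00:00.
2058-02-21 is a Thursday; with Sunday=0 that is 4.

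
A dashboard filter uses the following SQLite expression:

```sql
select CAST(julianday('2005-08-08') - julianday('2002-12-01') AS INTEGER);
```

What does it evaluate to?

30 days remain in December 2002 after the 1st (31 − 1).
Full months from January 2003 through July 2005 contribute their day counts.
Then 8 days into August 2005.
Total: 30 + 31 + 28 + 31 + 30 + 31 + 30 + 31 + 31 + 30 + 31 + 30 + 31 + 31 + 29 + 31 + 30 + 31 + 30 + 31 + 31 + 30 + 31 + 30 + 31 + 31 + 28 + 31 + 30 + 31 + 30 + 31 + 8 = 981.

981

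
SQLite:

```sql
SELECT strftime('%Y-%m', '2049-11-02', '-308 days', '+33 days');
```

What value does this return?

First apply '-308 days', '+33 days': 2049-11-02 → 2049-01-31.
`%Y-%m` extracts the year-month: 2049-01.

2049-01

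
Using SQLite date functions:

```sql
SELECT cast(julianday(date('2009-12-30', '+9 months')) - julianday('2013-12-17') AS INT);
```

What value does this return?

Adding +9 months to 2009-12-30 gives 2010-09-30.
0 days remain in September 2010 after the 30th (30 − 30).
Full months from October 2010 through November 2013 contribute their day counts.
Then 17 days into December 2013.
Total: 0 + 31 + 30 + 31 + 31 + 28 + 31 + 30 + 31 + 30 + 31 + 31 + 30 + 31 + 30 + 31 + 31 + 29 + 31 + 30 + 31 + 30 + 31 + 31 + 30 + 31 + 30 + 31 + 31 + 28 + 31 + 30 + 31 + 30 + 31 + 31 + 30 + 31 + 30 + 17 = 1174.
The subtraction is earlier − later, so the result is −1174 → -1174.

-1174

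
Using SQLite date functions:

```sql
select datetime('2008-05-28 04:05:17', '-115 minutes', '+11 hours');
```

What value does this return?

115 minutes = 1h 55m; -115 minutes from 2008-05-28 04:05:17 is 2008-05-28 02:10:17.
+11 hours from 2008-05-28 02:10:17 is 2008-05-28 13:10:17.

2008-05-28 13:10:17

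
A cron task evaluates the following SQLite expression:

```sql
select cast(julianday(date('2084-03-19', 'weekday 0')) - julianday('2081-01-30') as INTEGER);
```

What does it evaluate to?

1144

`weekday 0` advances to the next Sunday; 2084-03-19 is already a Sunday, so it stays at 2084-03-19.
1 day remains in January 2081 after the 30th (31 − 30).
Full months from February 2081 through February 2084 contribute their day counts.
Then 19 days into March 2084.
Total: 1 + 28 + 31 + 30 + 31 + 30 + 31 + 31 + 30 + 31 + 30 + 31 + 31 + 28 + 31 + 30 + 31 + 30 + 31 + 31 + 30 + 31 + 30 + 31 + 31 + 28 + 31 + 30 + 31 + 30 + 31 + 31 + 30 + 31 + 30 + 31 + 31 + 29 + 19 = 1144.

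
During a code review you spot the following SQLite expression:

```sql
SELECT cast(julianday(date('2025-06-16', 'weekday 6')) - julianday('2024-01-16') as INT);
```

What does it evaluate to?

522

`weekday 6` advances to the next Saturday; 2025-06-16 is a Monday, so it moves forward to 2025-06-21.
15 days remain in January 2024 after the 16th (31 − 16).
Full months from February 2024 through May 2025 contribute their day counts.
Then 21 days into June 2025.
Total: 15 + 29 + 31 + 30 + 31 + 30 + 31 + 31 + 30 + 31 + 30 + 31 + 31 + 28 + 31 + 30 + 31 + 21 = 522.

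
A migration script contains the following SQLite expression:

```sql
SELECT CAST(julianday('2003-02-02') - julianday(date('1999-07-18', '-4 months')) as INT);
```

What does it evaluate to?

Adding -4 months to 1999-07-18 gives 1999-03-18.
13 days remain in March 1999 after the 18th (31 − 18).
Full months from April 1999 through January 2003 contribute their day counts.
Then 2 days into February 2003.
Total: 13 + 30 + 31 + 30 + 31 + 31 + 30 + 31 + 30 + 31 + 31 + 29 + 31 + 30 + 31 + 30 + 31 + 31 + 30 + 31 + 30 + 31 + 31 + 28 + 31 + 30 + 31 + 30 + 31 + 31 + 30 + 31 + 30 + 31 + 31 + 28 + 31 + 30 + 31 + 30 + 31 + 31 + 30 + 31 + 30 + 31 + 31 + 2 = 1417.

1417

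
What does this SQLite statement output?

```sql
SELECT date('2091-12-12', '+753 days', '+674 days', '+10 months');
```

Applying '+753 days' to 2091-12-12: counting 753 days forward gives 2094-01-03.
Applying '+674 days' to 2094-01-03: counting 674 days forward gives 2095-11-08.
Adding +10 months to 2095-11-08 gives 2096-09-08.

2096-09-08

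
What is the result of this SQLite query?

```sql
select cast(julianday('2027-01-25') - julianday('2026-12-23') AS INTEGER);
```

8 days remain in December 2026 after the 23rd (31 − 23).
Then 25 days into January 2027.
Total: 8 + 25 = 33.

33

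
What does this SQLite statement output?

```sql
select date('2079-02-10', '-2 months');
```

2078-12-10

Adding -2 months to 2079-02-10 gives 2078-12-10.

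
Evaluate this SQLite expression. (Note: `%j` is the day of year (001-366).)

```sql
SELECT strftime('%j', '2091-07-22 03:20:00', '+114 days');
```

First apply '+114 days': 2091-07-22 03:20:00 → 2091-11-13 03:20:00.
Day-of-year for 2091-11-13: days since 2091-01-01 inclusive = 317, zero-padded to 317.

317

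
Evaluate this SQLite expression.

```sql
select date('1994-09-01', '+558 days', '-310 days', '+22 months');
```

Applying '+558 days' to 1994-09-01: counting 558 days forward gives 1996-03-12.
Applying '-310 days' to 1996-03-12: counting 310 days back gives 1995-05-07.
Adding +22 months to 1995-05-07 gives 1997-03-07.

1997-03-07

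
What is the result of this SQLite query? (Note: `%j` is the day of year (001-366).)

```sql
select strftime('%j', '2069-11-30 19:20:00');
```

334

Day-of-year for 2069-11-30: days since 2069-01-01 inclusive = 334, zero-padded to 334.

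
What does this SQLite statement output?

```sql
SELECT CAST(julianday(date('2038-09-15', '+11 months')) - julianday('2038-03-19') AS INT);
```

Adding +11 months to 2038-09-15 gives 2039-08-15.
12 days remain in March 2038 after the 19th (31 − 19).
Full months from April 2038 through July 2039 contribute their day counts.
Then 15 days into August 2039.
Total: 12 + 30 + 31 + 30 + 31 + 31 + 30 + 31 + 30 + 31 + 31 + 28 + 31 + 30 + 31 + 30 + 31 + 15 = 514.

514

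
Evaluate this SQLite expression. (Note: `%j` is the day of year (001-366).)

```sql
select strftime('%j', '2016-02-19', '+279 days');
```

First apply '+279 days': 2016-02-19 → 2016-11-24.
Day-of-year for 2016-11-24: days since 2016-01-01 inclusive = 329, zero-padded to 329.

329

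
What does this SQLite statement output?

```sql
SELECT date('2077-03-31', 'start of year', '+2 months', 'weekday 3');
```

`start of year` rewinds 2077-03-31 to 2077-01-01.
Adding +2 months to 2077-01-01 gives 2077-03-01.
`weekday 3` advances to the next Wednesday; 2077-03-01 is a Monday, so it moves forward to 2077-03-03.

2077-03-03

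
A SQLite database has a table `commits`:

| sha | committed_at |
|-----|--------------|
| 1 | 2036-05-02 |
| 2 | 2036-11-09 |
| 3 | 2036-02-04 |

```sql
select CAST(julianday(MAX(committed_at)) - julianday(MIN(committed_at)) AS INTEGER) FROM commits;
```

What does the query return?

MIN = 2036-02-04, MAX = 2036-11-09.
25 days remain in February 2036 after the 4th (29 − 4).
Full months from March 2036 through October 2036 contribute their day counts.
Then 9 days into November 2036.
Total: 25 + 31 + 30 + 31 + 30 + 31 + 31 + 30 + 31 + 9 = 279.

279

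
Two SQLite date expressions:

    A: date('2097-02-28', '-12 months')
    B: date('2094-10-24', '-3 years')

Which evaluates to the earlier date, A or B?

A = 2096-02-28.
B = 2091-10-24.
B is earlier.

B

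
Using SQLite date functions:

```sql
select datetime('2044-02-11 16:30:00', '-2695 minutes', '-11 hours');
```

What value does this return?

2044-02-09 08:35:00

2695 minutes = 44h 55m; -2695 minutes from 2044-02-11 16:30:00 is 2044-02-09 19:35:00 (crosses midnight).
-11 hours from 2044-02-09 19:35:00 is 2044-02-09 08:35:00.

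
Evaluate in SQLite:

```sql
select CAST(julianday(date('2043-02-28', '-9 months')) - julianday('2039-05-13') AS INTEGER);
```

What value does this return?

1111

Adding -9 months to 2043-02-28 gives 2042-05-28.
18 days remain in May 2039 after the 13th (31 − 13).
Full months from June 2039 through April 2042 contribute their day counts.
Then 28 days into May 2042.
Total: 18 + 30 + 31 + 31 + 30 + 31 + 30 + 31 + 31 + 29 + 31 + 30 + 31 + 30 + 31 + 31 + 30 + 31 + 30 + 31 + 31 + 28 + 31 + 30 + 31 + 30 + 31 + 31 + 30 + 31 + 30 + 31 + 31 + 28 + 31 + 30 + 28 = 1111.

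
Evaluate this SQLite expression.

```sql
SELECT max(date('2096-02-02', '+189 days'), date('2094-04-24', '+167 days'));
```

2096-08-09

date('2096-02-02', '+189 days') → 2096-08-09.
date('2094-04-24', '+167 days') → 2094-10-08.
Later of the two is 2096-08-09.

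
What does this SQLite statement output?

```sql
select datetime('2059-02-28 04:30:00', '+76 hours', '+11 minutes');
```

2059-03-03 08:41:00

+76 hours from 2059-02-28 04:30:00 is 2059-03-03 08:30:00 (crosses midnight).
+11 minutes from 2059-03-03 08:30:00 is 2059-03-03 08:41:00.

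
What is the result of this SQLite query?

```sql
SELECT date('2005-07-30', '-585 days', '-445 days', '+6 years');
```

2008-10-04

Applying '-585 days' to 2005-07-30: counting 585 days back gives 2003-12-23.
Applying '-445 days' to 2003-12-23: counting 445 days back gives 2002-10-04.
Adding +6 years to 2002-10-04 gives 2008-10-04.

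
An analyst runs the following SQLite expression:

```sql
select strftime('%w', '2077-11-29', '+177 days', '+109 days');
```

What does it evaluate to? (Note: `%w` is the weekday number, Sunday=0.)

First apply '+177 days', '+109 days': 2077-11-29 → 2078-09-11.
2078-09-11 is a Sunday; with Sunday=0 that is 0.

0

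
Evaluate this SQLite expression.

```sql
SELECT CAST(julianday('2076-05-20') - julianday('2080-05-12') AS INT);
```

11 days remain in May 2076 after the 20th (31 − 20).
Full months from June 2076 through April 2080 contribute their day counts.
Then 12 days into May 2080.
Total: 11 + 30 + 31 + 31 + 30 + 31 + 30 + 31 + 31 + 28 + 31 + 30 + 31 + 30 + 31 + 31 + 30 + 31 + 30 + 31 + 31 + 28 + 31 + 30 + 31 + 30 + 31 + 31 + 30 + 31 + 30 + 31 + 31 + 28 + 31 + 30 + 31 + 30 + 31 + 31 + 30 + 31 + 30 + 31 + 31 + 29 + 31 + 30 + 12 = 1453.
The subtraction is earlier − later, so the result is −1453 → -1453.

-1453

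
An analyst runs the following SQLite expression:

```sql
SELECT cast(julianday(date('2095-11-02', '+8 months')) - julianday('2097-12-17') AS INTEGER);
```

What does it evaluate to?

Adding +8 months to 2095-11-02 gives 2096-07-02.
29 days remain in July 2096 after the 2nd (31 − 2).
Full months from August 2096 through November 2097 contribute their day counts.
Then 17 days into December 2097.
Total: 29 + 31 + 30 + 31 + 30 + 31 + 31 + 28 + 31 + 30 + 31 + 30 + 31 + 31 + 30 + 31 + 30 + 17 = 533.
The subtraction is earlier − later, so the result is −533 → -533.

-533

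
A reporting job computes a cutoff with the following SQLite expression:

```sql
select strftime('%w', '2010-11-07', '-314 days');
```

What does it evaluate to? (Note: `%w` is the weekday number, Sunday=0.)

First apply '-314 days': 2010-11-07 → 2009-12-28.
2009-12-28 is a Monday; with Sunday=0 that is 1.

1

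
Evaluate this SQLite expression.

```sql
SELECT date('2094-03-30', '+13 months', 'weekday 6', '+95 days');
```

2095-08-03

Adding +13 months to 2094-03-30 gives 2095-04-30.
`weekday 6` advances to the next Saturday; 2095-04-30 is already a Saturday, so it stays at 2095-04-30.
Applying '+95 days' to 2095-04-30: counting 95 days forward gives 2095-08-03.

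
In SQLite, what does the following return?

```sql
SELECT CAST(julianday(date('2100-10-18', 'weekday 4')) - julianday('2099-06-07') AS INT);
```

`weekday 4` advances to the next Thursday; 2100-10-18 is a Monday, so it moves forward to 2100-10-21.
23 days remain in June 2099 after the 7th (30 − 7).
Full months from July 2099 through September 2100 contribute their day counts.
Then 21 days into October 2100.
Total: 23 + 31 + 31 + 30 + 31 + 30 + 31 + 31 + 28 + 31 + 30 + 31 + 30 + 31 + 31 + 30 + 21 = 501.

501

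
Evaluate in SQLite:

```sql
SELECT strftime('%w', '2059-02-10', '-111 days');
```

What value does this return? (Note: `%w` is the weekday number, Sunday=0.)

First apply '-111 days': 2059-02-10 → 2058-10-22.
2058-10-22 is a Tuesday; with Sunday=0 that is 2.

2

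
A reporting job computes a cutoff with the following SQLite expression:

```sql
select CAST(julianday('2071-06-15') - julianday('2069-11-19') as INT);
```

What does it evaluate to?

11 days remain in November 2069 after the 19th (30 − 19).
Full months from December 2069 through May 2071 contribute their day counts.
Then 15 days into June 2071.
Total: 11 + 31 + 31 + 28 + 31 + 30 + 31 + 30 + 31 + 31 + 30 + 31 + 30 + 31 + 31 + 28 + 31 + 30 + 31 + 15 = 573.

573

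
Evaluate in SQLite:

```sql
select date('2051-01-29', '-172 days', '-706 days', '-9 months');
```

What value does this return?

Applying '-172 days' to 2051-01-29: counting 172 days back gives 2050-08-10.
Applying '-706 days' to 2050-08-10: counting 706 days back gives 2048-09-03.
Adding -9 months to 2048-09-03 gives 2047-12-03.

2047-12-03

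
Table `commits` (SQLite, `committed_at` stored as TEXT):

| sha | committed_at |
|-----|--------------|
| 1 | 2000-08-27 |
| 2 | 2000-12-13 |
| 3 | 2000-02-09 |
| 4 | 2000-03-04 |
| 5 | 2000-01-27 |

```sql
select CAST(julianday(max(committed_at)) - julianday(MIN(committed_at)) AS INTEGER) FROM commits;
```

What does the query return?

321

MIN = 2000-01-27, MAX = 2000-12-13.
4 days remain in January 2000 after the 27th (31 − 27).
Full months from February 2000 through November 2000 contribute their day counts.
Then 13 days into December 2000.
Total: 4 + 29 + 31 + 30 + 31 + 30 + 31 + 31 + 30 + 31 + 30 + 13 = 321.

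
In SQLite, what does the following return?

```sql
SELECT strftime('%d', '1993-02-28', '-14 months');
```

28

First apply '-14 months': 1993-02-28 → 1991-12-28.
`%d` extracts the 2-digit day of month: 28.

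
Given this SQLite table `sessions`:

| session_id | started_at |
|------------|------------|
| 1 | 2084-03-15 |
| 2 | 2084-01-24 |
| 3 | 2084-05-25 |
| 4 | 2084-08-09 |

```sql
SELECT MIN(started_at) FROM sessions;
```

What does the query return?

MIN over {2084-01-24, 2084-03-15, 2084-05-25, 2084-08-09}.

2084-01-24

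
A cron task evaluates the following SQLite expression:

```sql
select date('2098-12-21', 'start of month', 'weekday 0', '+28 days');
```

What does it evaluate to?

2099-01-04

`start of month` rewinds 2098-12-21 to 2098-12-01.
`weekday 0` advances to the next Sunday; 2098-12-01 is a Monday, so it moves forward to 2098-12-07.
December 2098 has 31 days; 24 remain after the 7th, so 25 days reach 2099-01-01.
Advancing 3 more days within January lands on 2099-01-04.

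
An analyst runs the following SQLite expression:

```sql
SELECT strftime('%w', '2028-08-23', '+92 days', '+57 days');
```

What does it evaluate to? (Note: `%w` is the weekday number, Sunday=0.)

First apply '+92 days', '+57 days': 2028-08-23 → 2029-01-19.
2029-01-19 is a Friday; with Sunday=0 that is 5.

5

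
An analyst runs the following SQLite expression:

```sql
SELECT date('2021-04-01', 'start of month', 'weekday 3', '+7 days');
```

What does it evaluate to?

2021-04-14

`start of month` rewinds 2021-04-01 to 2021-04-01.
`weekday 3` advances to the next Wednesday; 2021-04-01 is a Thursday, so it moves forward to 2021-04-07.
Advancing 7 more days within April lands on 2021-04-14.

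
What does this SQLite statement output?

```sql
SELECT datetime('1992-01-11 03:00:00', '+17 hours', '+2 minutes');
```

1992-01-11 20:02:00

+17 hours from 1992-01-11 03:00:00 is 1992-01-11 20:00:00.
+2 minutes from 1992-01-11 20:00:00 is 1992-01-11 20:02:00.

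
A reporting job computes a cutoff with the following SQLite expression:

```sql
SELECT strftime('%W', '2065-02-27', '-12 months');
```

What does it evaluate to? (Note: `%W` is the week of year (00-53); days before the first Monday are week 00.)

08

First apply '-12 months': 2065-02-27 → 2064-02-27.
2064-02-27 is a Wednesday. SQLite's %W counts Mondays since the year started; the result is 08.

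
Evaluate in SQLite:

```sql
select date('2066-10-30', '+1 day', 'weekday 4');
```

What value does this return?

2066-11-04

Advancing 1 more day within October lands on 2066-10-31.
`weekday 4` advances to the next Thursday; 2066-10-31 is a Sunday, so it moves forward to 2066-11-04.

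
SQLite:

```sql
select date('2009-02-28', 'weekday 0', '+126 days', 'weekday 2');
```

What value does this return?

2009-07-07

`weekday 0` advances to the next Sunday; 2009-02-28 is a Saturday, so it moves forward to 2009-03-01.
Applying '+126 days' to 2009-03-01: counting 126 days forward gives 2009-07-05.
`weekday 2` advances to the next Tuesday; 2009-07-05 is a Sunday, so it moves forward to 2009-07-07.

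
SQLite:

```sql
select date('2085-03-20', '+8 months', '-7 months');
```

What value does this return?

2085-04-20

Adding +8 months to 2085-03-20 gives 2085-11-20.
Adding -7 months to 2085-11-20 gives 2085-04-20.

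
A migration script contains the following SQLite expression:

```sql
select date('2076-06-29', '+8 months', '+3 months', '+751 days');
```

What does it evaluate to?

2079-06-22

Adding +8 months to 2076-06-29 targets 2077-02-29. February 2077 has only 28 days, so SQLite normalizes the 1-day overflow forward to 2077-03-01.
Adding +3 months to 2077-03-01 gives 2077-06-01.
Applying '+751 days' to 2077-06-01: counting 751 days forward gives 2079-06-22.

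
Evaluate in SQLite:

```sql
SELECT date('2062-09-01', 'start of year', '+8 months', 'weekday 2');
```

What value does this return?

`start of year` rewinds 2062-09-01 to 2062-01-01.
Adding +8 months to 2062-01-01 gives 2062-09-01.
`weekday 2` advances to the next Tuesday; 2062-09-01 is a Friday, so it moves forward to 2062-09-05.

2062-09-05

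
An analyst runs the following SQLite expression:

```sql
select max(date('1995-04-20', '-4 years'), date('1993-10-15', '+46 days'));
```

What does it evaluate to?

1993-11-30

date('1995-04-20', '-4 years') → 1991-04-20.
date('1993-10-15', '+46 days') → 1993-11-30.
Later of the two is 1993-11-30.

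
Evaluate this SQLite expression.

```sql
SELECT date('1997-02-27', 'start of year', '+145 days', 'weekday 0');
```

`start of year` rewinds 1997-02-27 to 1997-01-01.
Applying '+145 days' to 1997-01-01: counting 145 days forward gives 1997-05-26.
`weekday 0` advances to the next Sunday; 1997-05-26 is a Monday, so it moves forward to 1997-06-01.

1997-06-01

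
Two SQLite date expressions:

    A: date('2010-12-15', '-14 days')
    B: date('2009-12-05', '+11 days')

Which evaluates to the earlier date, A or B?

A = 2010-12-01.
B = 2009-12-16.
B is earlier.

B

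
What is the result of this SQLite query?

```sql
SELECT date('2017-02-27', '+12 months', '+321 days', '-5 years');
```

2014-01-14

Adding +12 months to 2017-02-27 gives 2018-02-27.
Applying '+321 days' to 2018-02-27: counting 321 days forward gives 2019-01-14.
Adding -5 years to 2019-01-14 gives 2014-01-14.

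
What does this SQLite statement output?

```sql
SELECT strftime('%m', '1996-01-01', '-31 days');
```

First apply '-31 days': 1996-01-01 → 1995-12-01.
`%m` extracts the 2-digit month (01-12): 12.

12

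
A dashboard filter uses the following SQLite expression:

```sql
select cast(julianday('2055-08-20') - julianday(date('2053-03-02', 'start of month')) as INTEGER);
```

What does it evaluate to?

`start of month` rewinds 2053-03-02 to 2053-03-01.
30 days remain in March 2053 after the 1st (31 − 1).
Full months from April 2053 through July 2055 contribute their day counts.
Then 20 days into August 2055.
Total: 30 + 30 + 31 + 30 + 31 + 31 + 30 + 31 + 30 + 31 + 31 + 28 + 31 + 30 + 31 + 30 + 31 + 31 + 30 + 31 + 30 + 31 + 31 + 28 + 31 + 30 + 31 + 30 + 31 + 20 = 902.

902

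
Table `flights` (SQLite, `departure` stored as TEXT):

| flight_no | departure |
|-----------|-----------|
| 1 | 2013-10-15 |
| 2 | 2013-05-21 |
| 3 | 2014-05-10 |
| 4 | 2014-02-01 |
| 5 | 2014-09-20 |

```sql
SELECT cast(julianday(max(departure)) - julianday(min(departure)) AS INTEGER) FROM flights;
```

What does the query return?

487

MIN = 2013-05-21, MAX = 2014-09-20.
10 days remain in May 2013 after the 21st (31 − 21).
Full months from June 2013 through August 2014 contribute their day counts.
Then 20 days into September 2014.
Total: 10 + 30 + 31 + 31 + 30 + 31 + 30 + 31 + 31 + 28 + 31 + 30 + 31 + 30 + 31 + 31 + 20 = 487.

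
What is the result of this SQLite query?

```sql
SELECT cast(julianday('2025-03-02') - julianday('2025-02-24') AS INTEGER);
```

4 days remain in February 2025 after the 24th (28 − 24).
Then 2 days into March 2025.
Total: 4 + 2 = 6.

6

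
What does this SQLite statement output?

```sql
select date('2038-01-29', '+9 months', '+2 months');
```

Adding +9 months to 2038-01-29 gives 2038-10-29.
Adding +2 months to 2038-10-29 gives 2038-12-29.

2038-12-29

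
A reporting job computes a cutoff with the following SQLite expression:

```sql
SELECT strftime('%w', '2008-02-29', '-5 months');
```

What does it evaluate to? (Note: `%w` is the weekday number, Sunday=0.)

First apply '-5 months': 2008-02-29 → 2007-09-29.
2007-09-29 is a Saturday; with Sunday=0 that is 6.

6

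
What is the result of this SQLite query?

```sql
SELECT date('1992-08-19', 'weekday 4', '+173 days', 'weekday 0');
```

1993-02-14

`weekday 4` advances to the next Thursday; 1992-08-19 is a Wednesday, so it moves forward to 1992-08-20.
Applying '+173 days' to 1992-08-20: counting 173 days forward gives 1993-02-09.
`weekday 0` advances to the next Sunday; 1993-02-09 is a Tuesday, so it moves forward to 1993-02-14.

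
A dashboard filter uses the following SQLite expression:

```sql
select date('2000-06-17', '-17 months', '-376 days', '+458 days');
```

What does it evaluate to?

1999-04-09

Adding -17 months to 2000-06-17 gives 1999-01-17.
Applying '-376 days' to 1999-01-17: counting 376 days back gives 1998-01-06.
Applying '+458 days' to 1998-01-06: counting 458 days forward gives 1999-04-09.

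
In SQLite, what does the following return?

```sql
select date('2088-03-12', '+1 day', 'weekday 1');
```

Advancing 1 more day within March lands on 2088-03-13.
`weekday 1` advances to the next Monday; 2088-03-13 is a Saturday, so it moves forward to 2088-03-15.

2088-03-15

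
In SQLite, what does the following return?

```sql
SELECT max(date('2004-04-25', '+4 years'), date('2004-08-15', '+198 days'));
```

2008-04-25

date('2004-04-25', '+4 years') → 2008-04-25.
date('2004-08-15', '+198 days') → 2005-03-01.
Later of the two is 2008-04-25.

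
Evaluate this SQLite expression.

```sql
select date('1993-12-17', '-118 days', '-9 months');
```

Applying '-118 days' to 1993-12-17: counting 118 days back gives 1993-08-21.
Adding -9 months to 1993-08-21 gives 1992-11-21.

1992-11-21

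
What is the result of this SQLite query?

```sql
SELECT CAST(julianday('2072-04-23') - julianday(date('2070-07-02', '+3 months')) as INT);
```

Adding +3 months to 2070-07-02 gives 2070-10-02.
29 days remain in October 2070 after the 2nd (31 − 2).
Full months from November 2070 through March 2072 contribute their day counts.
Then 23 days into April 2072.
Total: 29 + 30 + 31 + 31 + 28 + 31 + 30 + 31 + 30 + 31 + 31 + 30 + 31 + 30 + 31 + 31 + 29 + 31 + 23 = 569.

569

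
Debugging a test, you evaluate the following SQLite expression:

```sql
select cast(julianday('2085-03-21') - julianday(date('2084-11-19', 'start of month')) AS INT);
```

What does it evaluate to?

`start of month` rewinds 2084-11-19 to 2084-11-01.
29 days remain in November 2084 after the 1st (30 − 1).
December 2084: 31 days.
January 2085: 31 days.
February 2085: 28 days.
Then 21 days into March 2085.
Total: 29 + 31 + 31 + 28 + 21 = 140.

140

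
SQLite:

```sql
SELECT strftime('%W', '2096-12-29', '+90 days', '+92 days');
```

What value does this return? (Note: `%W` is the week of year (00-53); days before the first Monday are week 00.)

25

First apply '+90 days', '+92 days': 2096-12-29 → 2097-06-29.
2097-06-29 is a Saturday. SQLite's %W counts Mondays since the year started; the result is 25.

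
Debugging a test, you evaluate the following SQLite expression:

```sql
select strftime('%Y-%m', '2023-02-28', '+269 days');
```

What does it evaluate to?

First apply '+269 days': 2023-02-28 → 2023-11-24.
`%Y-%m` extracts the year-month: 2023-11.

2023-11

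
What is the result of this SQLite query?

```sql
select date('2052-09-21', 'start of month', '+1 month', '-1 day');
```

2052-09-30

`start of month` rewinds 2052-09-21 to 2052-09-01.
Adding +1 month to 2052-09-01 gives 2052-10-01.
Going back 1 day from 2052-10-01 reaches 2052-09-30 (last day of September, 30 days).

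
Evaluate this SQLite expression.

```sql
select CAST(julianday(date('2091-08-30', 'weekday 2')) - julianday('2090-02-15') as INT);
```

566

`weekday 2` advances to the next Tuesday; 2091-08-30 is a Thursday, so it moves forward to 2091-09-04.
13 days remain in February 2090 after the 15th (28 − 15).
Full months from March 2090 through August 2091 contribute their day counts.
Then 4 days into September 2091.
Total: 13 + 31 + 30 + 31 + 30 + 31 + 31 + 30 + 31 + 30 + 31 + 31 + 28 + 31 + 30 + 31 + 30 + 31 + 31 + 4 = 566.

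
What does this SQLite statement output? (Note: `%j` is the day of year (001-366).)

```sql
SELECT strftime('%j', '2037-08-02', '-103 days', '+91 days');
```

First apply '-103 days', '+91 days': 2037-08-02 → 2037-07-21.
Day-of-year for 2037-07-21: days since 2037-01-01 inclusive = 202, zero-padded to 202.

202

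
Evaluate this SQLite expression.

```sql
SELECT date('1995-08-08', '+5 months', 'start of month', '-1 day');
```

1995-12-31

Adding +5 months to 1995-08-08 gives 1996-01-08.
`start of month` rewinds 1996-01-08 to 1996-01-01.
Going back 1 day from 1996-01-01 reaches 1995-12-31 (last day of December, 31 days).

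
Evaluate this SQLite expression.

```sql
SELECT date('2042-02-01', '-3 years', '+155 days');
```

Adding -3 years to 2042-02-01 gives 2039-02-01.
Applying '+155 days' to 2039-02-01: counting 155 days forward gives 2039-07-06.

2039-07-06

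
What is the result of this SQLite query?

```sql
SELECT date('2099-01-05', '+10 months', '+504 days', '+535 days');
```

Adding +10 months to 2099-01-05 gives 2099-11-05.
Applying '+504 days' to 2099-11-05: counting 504 days forward gives 2101-03-24.
Applying '+535 days' to 2101-03-24: counting 535 days forward gives 2102-09-10.

2102-09-10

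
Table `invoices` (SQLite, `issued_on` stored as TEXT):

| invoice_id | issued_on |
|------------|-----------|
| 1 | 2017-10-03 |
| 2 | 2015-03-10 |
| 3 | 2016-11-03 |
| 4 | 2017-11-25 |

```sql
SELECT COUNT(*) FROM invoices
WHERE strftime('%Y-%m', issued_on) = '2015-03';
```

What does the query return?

Rows with year-month 2015-03: 2015-03-10 → 1.

1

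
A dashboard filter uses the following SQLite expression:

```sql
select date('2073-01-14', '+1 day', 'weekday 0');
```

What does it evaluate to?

2073-01-15

Advancing 1 more day within January lands on 2073-01-15.
`weekday 0` advances to the next Sunday; 2073-01-15 is already a Sunday, so it stays at 2073-01-15.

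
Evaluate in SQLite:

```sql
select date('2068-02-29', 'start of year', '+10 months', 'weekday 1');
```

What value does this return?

2068-11-05

`start of year` rewinds 2068-02-29 to 2068-01-01.
Adding +10 months to 2068-01-01 gives 2068-11-01.
`weekday 1` advances to the next Monday; 2068-11-01 is a Thursday, so it moves forward to 2068-11-05.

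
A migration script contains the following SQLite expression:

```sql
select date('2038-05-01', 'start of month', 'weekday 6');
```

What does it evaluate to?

2038-05-01

`start of month` rewinds 2038-05-01 to 2038-05-01.
`weekday 6` advances to the next Saturday; 2038-05-01 is already a Saturday, so it stays at 2038-05-01.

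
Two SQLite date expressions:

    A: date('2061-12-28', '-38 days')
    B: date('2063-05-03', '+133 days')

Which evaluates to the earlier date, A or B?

A

A = 2061-11-20.
B = 2063-09-13.
A is earlier.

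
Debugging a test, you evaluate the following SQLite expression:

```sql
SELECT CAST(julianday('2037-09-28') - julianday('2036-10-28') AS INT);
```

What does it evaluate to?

3 days remain in October 2036 after the 28th (31 − 28).
Full months from November 2036 through August 2037 contribute their day counts.
Then 28 days into September 2037.
Total: 3 + 30 + 31 + 31 + 28 + 31 + 30 + 31 + 30 + 31 + 31 + 28 = 335.

335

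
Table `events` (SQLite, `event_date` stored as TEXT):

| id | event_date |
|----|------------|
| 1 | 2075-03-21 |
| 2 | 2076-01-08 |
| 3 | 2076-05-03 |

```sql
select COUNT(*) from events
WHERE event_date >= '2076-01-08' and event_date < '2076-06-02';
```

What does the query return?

2

Rows in [2076-01-08, 2076-06-02): 2076-01-08, 2076-05-03 → 2 rows.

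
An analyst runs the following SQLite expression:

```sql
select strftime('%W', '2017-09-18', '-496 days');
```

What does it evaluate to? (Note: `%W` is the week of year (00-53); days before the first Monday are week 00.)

First apply '-496 days': 2017-09-18 → 2016-05-10.
2016-05-10 is a Tuesday. SQLite's %W counts Mondays since the year started; the result is 19.

19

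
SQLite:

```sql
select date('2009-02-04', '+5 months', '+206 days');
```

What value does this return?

Adding +5 months to 2009-02-04 gives 2009-07-04.
Applying '+206 days' to 2009-07-04: counting 206 days forward gives 2010-01-26.

2010-01-26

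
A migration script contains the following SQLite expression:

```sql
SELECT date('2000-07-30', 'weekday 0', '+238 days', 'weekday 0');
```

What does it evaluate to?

`weekday 0` advances to the next Sunday; 2000-07-30 is already a Sunday, so it stays at 2000-07-30.
Applying '+238 days' to 2000-07-30: counting 238 days forward gives 2001-03-25.
`weekday 0` advances to the next Sunday; 2001-03-25 is already a Sunday, so it stays at 2001-03-25.

2001-03-25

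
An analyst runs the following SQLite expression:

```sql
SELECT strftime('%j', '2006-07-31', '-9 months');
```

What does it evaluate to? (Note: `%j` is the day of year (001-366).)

First apply '-9 months': 2006-07-31 → 2005-10-31.
Day-of-year for 2005-10-31: days since 2005-01-01 inclusive = 304, zero-padded to 304.

304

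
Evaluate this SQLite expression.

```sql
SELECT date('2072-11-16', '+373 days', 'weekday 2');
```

Applying '+373 days' to 2072-11-16: counting 373 days forward gives 2073-11-24.
`weekday 2` advances to the next Tuesday; 2073-11-24 is a Friday, so it moves forward to 2073-11-28.

2073-11-28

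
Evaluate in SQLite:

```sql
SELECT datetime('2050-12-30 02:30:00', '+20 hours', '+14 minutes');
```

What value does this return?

+20 hours from 2050-12-30 02:30:00 is 2050-12-30 22:30:00.
+14 minutes from 2050-12-30 22:30:00 is 2050-12-30 22:44:00.

2050-12-30 22:44:00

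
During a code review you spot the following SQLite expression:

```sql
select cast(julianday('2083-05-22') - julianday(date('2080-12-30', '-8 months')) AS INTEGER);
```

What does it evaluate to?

Adding -8 months to 2080-12-30 gives 2080-04-30.
0 days remain in April 2080 after the 30th (30 − 30).
Full months from May 2080 through April 2083 contribute their day counts.
Then 22 days into May 2083.
Total: 0 + 31 + 30 + 31 + 31 + 30 + 31 + 30 + 31 + 31 + 28 + 31 + 30 + 31 + 30 + 31 + 31 + 30 + 31 + 30 + 31 + 31 + 28 + 31 + 30 + 31 + 30 + 31 + 31 + 30 + 31 + 30 + 31 + 31 + 28 + 31 + 30 + 22 = 1117.

1117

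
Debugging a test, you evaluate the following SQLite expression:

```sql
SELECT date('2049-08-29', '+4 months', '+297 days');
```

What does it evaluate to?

Adding +4 months to 2049-08-29 gives 2049-12-29.
Applying '+297 days' to 2049-12-29: counting 297 days forward gives 2050-10-22.

2050-10-22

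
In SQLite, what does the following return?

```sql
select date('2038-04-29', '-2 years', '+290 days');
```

Adding -2 years to 2038-04-29 gives 2036-04-29.
Applying '+290 days' to 2036-04-29: counting 290 days forward gives 2037-02-13.

2037-02-13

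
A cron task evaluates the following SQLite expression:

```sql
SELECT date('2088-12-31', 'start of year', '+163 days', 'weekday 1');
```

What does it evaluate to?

2088-06-14

`start of year` rewinds 2088-12-31 to 2088-01-01.
Applying '+163 days' to 2088-01-01: counting 163 days forward gives 2088-06-12.
`weekday 1` advances to the next Monday; 2088-06-12 is a Saturday, so it moves forward to 2088-06-14.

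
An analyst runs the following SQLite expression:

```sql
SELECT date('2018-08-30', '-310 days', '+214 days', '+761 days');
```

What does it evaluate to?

Applying '-310 days' to 2018-08-30: counting 310 days back gives 2017-10-24.
Applying '+214 days' to 2017-10-24: counting 214 days forward gives 2018-05-26.
Applying '+761 days' to 2018-05-26: counting 761 days forward gives 2020-06-25.

2020-06-25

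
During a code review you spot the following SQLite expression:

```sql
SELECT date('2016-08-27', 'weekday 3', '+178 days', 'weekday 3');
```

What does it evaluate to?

`weekday 3` advances to the next Wednesday; 2016-08-27 is a Saturday, so it moves forward to 2016-08-31.
Applying '+178 days' to 2016-08-31: counting 178 days forward gives 2017-02-25.
`weekday 3` advances to the next Wednesday; 2017-02-25 is a Saturday, so it moves forward to 2017-03-01.

2017-03-01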